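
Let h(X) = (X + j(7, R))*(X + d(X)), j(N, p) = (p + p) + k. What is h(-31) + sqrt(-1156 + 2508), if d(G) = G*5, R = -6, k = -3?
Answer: 8556 + 26*sqrt(2) ≈ 8592.8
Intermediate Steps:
d(G) = 5*G
j(N, p) = -3 + 2*p (j(N, p) = (p + p) - 3 = 2*p - 3 = -3 + 2*p)
h(X) = 6*X*(-15 + X) (h(X) = (X + (-3 + 2*(-6)))*(X + 5*X) = (X + (-3 - 12))*(6*X) = (X - 15)*(6*X) = (-15 + X)*(6*X) = 6*X*(-15 + X))
h(-31) + sqrt(-1156 + 2508) = 6*(-31)*(-15 - 31) + sqrt(-1156 + 2508) = 6*(-31)*(-46) + sqrt(1352) = 8556 + 26*sqrt(2)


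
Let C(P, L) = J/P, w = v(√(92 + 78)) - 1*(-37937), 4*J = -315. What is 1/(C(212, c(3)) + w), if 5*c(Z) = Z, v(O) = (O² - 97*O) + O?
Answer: 27402629008/1043095169946361 + 69033984*√170/1043095169946361 ≈ 2.7133e-5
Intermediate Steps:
J = -315/4 (J = (¼)*(-315) = -315/4 ≈ -78.750)
v(O) = O² - 96*O
c(Z) = Z/5
w = 37937 + √170*(-96 + √170) (w = √(92 + 78)*(-96 + √(92 + 78)) - 1*(-37937) = √170*(-96 + √170) + 37937 = 37937 + √170*(-96 + √170) ≈ 36855.)
C(P, L) = -315/(4*P)
1/(C(212, c(3)) + w) = 1/(-315/4/212 + (38107 - 96*√170)) = 1/(-315/4*1/212 + (38107 - 96*√170)) = 1/(-315/848 + (38107 - 96*√170)) = 1/(32314421/848 - 96*√170)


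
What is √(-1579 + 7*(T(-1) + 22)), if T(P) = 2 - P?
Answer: 6*I*√39 ≈ 37.47*I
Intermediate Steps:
√(-1579 + 7*(T(-1) + 22)) = √(-1579 + 7*((2 - 1*(-1)) + 22)) = √(-1579 + 7*((2 + 1) + 22)) = √(-1579 + 7*(3 + 22)) = √(-1579 + 7*25) = √(-1579 + 175) = √(-1404) = 6*I*√39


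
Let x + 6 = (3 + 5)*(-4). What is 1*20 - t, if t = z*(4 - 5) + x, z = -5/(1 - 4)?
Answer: 179/3 ≈ 59.667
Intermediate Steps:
x = -38 (x = -6 + (3 + 5)*(-4) = -6 + 8*(-4) = -6 - 32 = -38)
z = 5/3 (z = -5/(-3) = -5*(-⅓) = 5/3 ≈ 1.6667)
t = -119/3 (t = 5*(4 - 5)/3 - 38 = (5/3)*(-1) - 38 = -5/3 - 38 = -119/3 ≈ -39.667)
1*20 - t = 1*20 - 1*(-119/3) = 20 + 119/3 = 179/3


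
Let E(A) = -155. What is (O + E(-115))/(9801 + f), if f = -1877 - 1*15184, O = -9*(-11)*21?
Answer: -481/1815 ≈ -0.26501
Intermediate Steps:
O = 2079 (O = 99*21 = 2079)
f = -17061 (f = -1877 - 15184 = -17061)
(O + E(-115))/(9801 + f) = (2079 - 155)/(9801 - 17061) = 1924/(-7260) = 1924*(-1/7260) = -481/1815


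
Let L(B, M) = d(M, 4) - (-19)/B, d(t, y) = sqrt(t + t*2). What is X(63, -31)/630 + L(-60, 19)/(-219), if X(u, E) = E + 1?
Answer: -4247/91980 - sqrt(57)/219 ≈ -0.080647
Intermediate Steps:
d(t, y) = sqrt(3)*sqrt(t) (d(t, y) = sqrt(t + 2*t) = sqrt(3*t) = sqrt(3)*sqrt(t))
X(u, E) = 1 + E
L(B, M) = 19/B + sqrt(3)*sqrt(M) (L(B, M) = sqrt(3)*sqrt(M) - (-19)/B = sqrt(3)*sqrt(M) + 19/B = 19/B + sqrt(3)*sqrt(M))
X(63, -31)/630 + L(-60, 19)/(-219) = (1 - 31)/630 + (19/(-60) + sqrt(3)*sqrt(19))/(-219) = -30*1/630 + (19*(-1/60) + sqrt(57))*(-1/219) = -1/21 + (-19/60 + sqrt(57))*(-1/219) = -1/21 + (19/13140 - sqrt(57)/219) = -4247/91980 - sqrt(57)/219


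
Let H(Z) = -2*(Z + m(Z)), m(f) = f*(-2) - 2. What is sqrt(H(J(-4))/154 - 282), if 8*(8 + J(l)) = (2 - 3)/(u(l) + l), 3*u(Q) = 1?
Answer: 9*I*sqrt(6742)/44 ≈ 16.795*I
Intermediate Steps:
m(f) = -2 - 2*f (m(f) = -2*f - 2 = -2 - 2*f)
u(Q) = 1/3 (u(Q) = (1/3)*1 = 1/3)
J(l) = -8 - 1/(8*(1/3 + l)) (J(l) = -8 + ((2 - 3)/(1/3 + l))/8 = -8 + (-1/(1/3 + l))/8 = -8 - 1/(8*(1/3 + l)))
H(Z) = 4 + 2*Z (H(Z) = -2*(Z + (-2 - 2*Z)) = -2*(-2 - Z) = 4 + 2*Z)
sqrt(H(J(-4))/154 - 282) = sqrt((4 + 2*((-67 - 192*(-4))/(8*(1 + 3*(-4)))))/154 - 282) = sqrt((4 + 2*((-67 + 768)/(8*(1 - 12))))*(1/154) - 282) = sqrt((4 + 2*((1/8)*701/(-11)))*(1/154) - 282) = sqrt((4 + 2*((1/8)*(-1/11)*701))*(1/154) - 282) = sqrt((4 + 2*(-701/88))*(1/154) - 282) = sqrt((4 - 701/44)*(1/154) - 282) = sqrt(-525/44*1/154 - 282) = sqrt(-75/968 - 282) = sqrt(-273051/968) = 9*I*sqrt(6742)/44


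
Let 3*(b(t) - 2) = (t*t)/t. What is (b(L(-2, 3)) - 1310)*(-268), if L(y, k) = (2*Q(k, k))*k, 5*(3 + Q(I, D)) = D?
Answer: 1759152/5 ≈ 3.5183e+5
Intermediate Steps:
Q(I, D) = -3 + D/5
L(y, k) = k*(-6 + 2*k/5) (L(y, k) = (2*(-3 + k/5))*k = (-6 + 2*k/5)*k = k*(-6 + 2*k/5))
b(t) = 2 + t/3 (b(t) = 2 + ((t*t)/t)/3 = 2 + (t²/t)/3 = 2 + t/3)
(b(L(-2, 3)) - 1310)*(-268) = ((2 + ((⅖)*3*(-15 + 3))/3) - 1310)*(-268) = ((2 + ((⅖)*3*(-12))/3) - 1310)*(-268) = ((2 + (⅓)*(-72/5)) - 1310)*(-268) = ((2 - 24/5) - 1310)*(-268) = (-14/5 - 1310)*(-268) = -6564/5*(-268) = 1759152/5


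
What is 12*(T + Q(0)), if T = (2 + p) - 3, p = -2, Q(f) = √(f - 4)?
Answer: -36 + 24*I ≈ -36.0 + 24.0*I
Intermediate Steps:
Q(f) = √(-4 + f)
T = -3 (T = (2 - 2) - 3 = 0 - 3 = -3)
12*(T + Q(0)) = 12*(-3 + √(-4 + 0)) = 12*(-3 + √(-4)) = 12*(-3 + 2*I) = -36 + 24*I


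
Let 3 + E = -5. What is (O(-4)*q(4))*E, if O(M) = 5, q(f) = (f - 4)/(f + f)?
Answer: 0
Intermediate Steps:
E = -8 (E = -3 - 5 = -8)
q(f) = (-4 + f)/(2*f) (q(f) = (-4 + f)/((2*f)) = (-4 + f)*(1/(2*f)) = (-4 + f)/(2*f))
(O(-4)*q(4))*E = (5*((1/2)*(-4 + 4)/4))*(-8) = (5*((1/2)*(1/4)*0))*(-8) = (5*0)*(-8) = 0*(-8) = 0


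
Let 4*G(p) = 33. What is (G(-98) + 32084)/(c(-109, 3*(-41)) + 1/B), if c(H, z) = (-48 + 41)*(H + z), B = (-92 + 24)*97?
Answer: 211680481/10711903 ≈ 19.761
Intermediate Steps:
G(p) = 33/4 (G(p) = (¼)*33 = 33/4)
B = -6596 (B = -68*97 = -6596)
c(H, z) = -7*H - 7*z (c(H, z) = -7*(H + z) = -7*H - 7*z)
(G(-98) + 32084)/(c(-109, 3*(-41)) + 1/B) = (33/4 + 32084)/((-7*(-109) - 21*(-41)) + 1/(-6596)) = 128369/(4*((763 - 7*(-123)) - 1/6596)) = 128369/(4*((763 + 861) - 1/6596)) = 128369/(4*(1624 - 1/6596)) = 128369/(4*(10711903/6596)) = (128369/4)*(6596/10711903) = 211680481/10711903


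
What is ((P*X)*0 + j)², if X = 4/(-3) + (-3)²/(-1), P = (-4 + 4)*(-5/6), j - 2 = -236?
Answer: 54756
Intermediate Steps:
j = -234 (j = 2 - 236 = -234)
P = 0 (P = 0*(-5*⅙) = 0*(-⅚) = 0)
X = -31/3 (X = 4*(-⅓) + 9*(-1) = -4/3 - 9 = -31/3 ≈ -10.333)
((P*X)*0 + j)² = ((0*(-31/3))*0 - 234)² = (0*0 - 234)² = (0 - 234)² = (-234)² = 54756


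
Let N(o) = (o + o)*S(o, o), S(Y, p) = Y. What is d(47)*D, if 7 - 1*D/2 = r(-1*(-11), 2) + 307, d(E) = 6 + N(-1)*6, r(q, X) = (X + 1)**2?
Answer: -11124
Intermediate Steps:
r(q, X) = (1 + X)**2
N(o) = 2*o**2 (N(o) = (o + o)*o = (2*o)*o = 2*o**2)
d(E) = 18 (d(E) = 6 + (2*(-1)**2)*6 = 6 + (2*1)*6 = 6 + 2*6 = 6 + 12 = 18)
D = -618 (D = 14 - 2*((1 + 2)**2 + 307) = 14 - 2*(3**2 + 307) = 14 - 2*(9 + 307) = 14 - 2*316 = 14 - 632 = -618)
d(47)*D = 18*(-618) = -11124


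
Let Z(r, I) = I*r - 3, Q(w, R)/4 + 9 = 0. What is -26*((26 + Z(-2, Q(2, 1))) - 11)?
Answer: -2184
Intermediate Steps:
Q(w, R) = -36 (Q(w, R) = -36 + 4*0 = -36 + 0 = -36)
Z(r, I) = -3 + I*r
-26*((26 + Z(-2, Q(2, 1))) - 11) = -26*((26 + (-3 - 36*(-2))) - 11) = -26*((26 + (-3 + 72)) - 11) = -26*((26 + 69) - 11) = -26*(95 - 11) = -26*84 = -2184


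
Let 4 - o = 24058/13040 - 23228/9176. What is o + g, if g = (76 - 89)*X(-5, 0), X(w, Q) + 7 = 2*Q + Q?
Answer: 715585357/7478440 ≈ 95.686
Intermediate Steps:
X(w, Q) = -7 + 3*Q (X(w, Q) = -7 + (2*Q + Q) = -7 + 3*Q)
o = 35047317/7478440 (o = 4 - (24058/13040 - 23228/9176) = 4 - (24058*(1/13040) - 23228*1/9176) = 4 - (12029/6520 - 5807/2294) = 4 - 1*(-5133557/7478440) = 4 + 5133557/7478440 = 35047317/7478440 ≈ 4.6864)
g = 91 (g = (76 - 89)*(-7 + 3*0) = -13*(-7 + 0) = -13*(-7) = 91)
o + g = 35047317/7478440 + 91 = 715585357/7478440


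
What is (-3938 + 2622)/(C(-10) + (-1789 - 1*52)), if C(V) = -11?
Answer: 329/463 ≈ 0.71058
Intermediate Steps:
(-3938 + 2622)/(C(-10) + (-1789 - 1*52)) = (-3938 + 2622)/(-11 + (-1789 - 1*52)) = -1316/(-11 + (-1789 - 52)) = -1316/(-11 - 1841) = -1316/(-1852) = -1316*(-1/1852) = 329/463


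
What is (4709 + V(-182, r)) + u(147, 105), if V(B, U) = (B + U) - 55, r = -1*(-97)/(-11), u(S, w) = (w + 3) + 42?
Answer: 50745/11 ≈ 4613.2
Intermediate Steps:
u(S, w) = 45 + w (u(S, w) = (3 + w) + 42 = 45 + w)
r = -97/11 (r = 97*(-1/11) = -97/11 ≈ -8.8182)
V(B, U) = -55 + B + U
(4709 + V(-182, r)) + u(147, 105) = (4709 + (-55 - 182 - 97/11)) + (45 + 105) = (4709 - 2704/11) + 150 = 49095/11 + 150 = 50745/11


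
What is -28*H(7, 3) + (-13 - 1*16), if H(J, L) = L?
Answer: -113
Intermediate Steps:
-28*H(7, 3) + (-13 - 1*16) = -28*3 + (-13 - 1*16) = -84 + (-13 - 16) = -84 - 29 = -113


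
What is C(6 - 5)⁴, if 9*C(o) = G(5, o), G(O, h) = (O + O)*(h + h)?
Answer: 160000/6561 ≈ 24.387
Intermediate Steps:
G(O, h) = 4*O*h (G(O, h) = (2*O)*(2*h) = 4*O*h)
C(o) = 20*o/9 (C(o) = (4*5*o)/9 = (20*o)/9 = 20*o/9)
C(6 - 5)⁴ = (20*(6 - 5)/9)⁴ = ((20/9)*1)⁴ = (20/9)⁴ = 160000/6561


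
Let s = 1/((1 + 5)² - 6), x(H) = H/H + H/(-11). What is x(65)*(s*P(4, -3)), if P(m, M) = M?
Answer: 27/55 ≈ 0.49091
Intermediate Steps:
x(H) = 1 - H/11 (x(H) = 1 + H*(-1/11) = 1 - H/11)
s = 1/30 (s = 1/(6² - 6) = 1/(36 - 6) = 1/30 ≈ 0.033333)
x(65)*(s*P(4, -3)) = (1 - 1/11*65)*((1/30)*(-3)) = (1 - 65/11)*(-⅒) = -54/11*(-⅒) = 27/55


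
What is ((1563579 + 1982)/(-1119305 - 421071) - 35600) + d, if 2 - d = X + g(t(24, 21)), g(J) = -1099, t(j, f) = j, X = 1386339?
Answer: -2188626320649/1540376 ≈ -1.4208e+6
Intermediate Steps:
d = -1385238 (d = 2 - (1386339 - 1099) = 2 - 1*1385240 = 2 - 1385240 = -1385238)
((1563579 + 1982)/(-1119305 - 421071) - 35600) + d = ((1563579 + 1982)/(-1119305 - 421071) - 35600) - 1385238 = (1565561/(-1540376) - 35600) - 1385238 = (1565561*(-1/1540376) - 35600) - 1385238 = (-1565561/1540376 - 35600) - 1385238 = -54838951161/1540376 - 1385238 = -2188626320649/1540376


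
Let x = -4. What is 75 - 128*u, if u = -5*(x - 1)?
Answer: -3125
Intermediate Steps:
u = 25 (u = -5*(-4 - 1) = -5*(-5) = 25)
75 - 128*u = 75 - 128*25 = 75 - 3200 = -3125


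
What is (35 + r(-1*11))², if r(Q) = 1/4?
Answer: 19881/16 ≈ 1242.6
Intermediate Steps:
r(Q) = ¼
(35 + r(-1*11))² = (35 + ¼)² = (141/4)² = 19881/16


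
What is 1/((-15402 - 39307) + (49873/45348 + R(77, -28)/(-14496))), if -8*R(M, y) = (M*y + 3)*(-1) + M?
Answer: -73040512/3995891637701 ≈ -1.8279e-5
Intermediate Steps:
R(M, y) = 3/8 - M/8 + M*y/8 (R(M, y) = -((M*y + 3)*(-1) + M)/8 = -((3 + M*y)*(-1) + M)/8 = -((-3 - M*y) + M)/8 = -(-3 + M - M*y)/8 = 3/8 - M/8 + M*y/8)
1/((-15402 - 39307) + (49873/45348 + R(77, -28)/(-14496))) = 1/((-15402 - 39307) + (49873/45348 + (3/8 - ⅛*77 + (⅛)*77*(-28))/(-14496))) = 1/(-54709 + (49873*(1/45348) + (3/8 - 77/8 - 539/2)*(-1/14496))) = 1/(-54709 + (49873/45348 - 1115/4*(-1/14496))) = 1/(-54709 + (49873/45348 + 1115/57984)) = 1/(-54709 + 81733307/73040512) = 1/(-3995891637701/73040512) = -73040512/3995891637701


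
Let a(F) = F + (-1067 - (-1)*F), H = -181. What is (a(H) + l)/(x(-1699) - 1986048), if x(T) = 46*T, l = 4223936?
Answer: -4222507/2064202 ≈ -2.0456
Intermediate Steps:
a(F) = -1067 + 2*F (a(F) = F + (-1067 + F) = -1067 + 2*F)
(a(H) + l)/(x(-1699) - 1986048) = ((-1067 + 2*(-181)) + 4223936)/(46*(-1699) - 1986048) = ((-1067 - 362) + 4223936)/(-78154 - 1986048) = (-1429 + 4223936)/(-2064202) = 4222507*(-1/2064202) = -4222507/2064202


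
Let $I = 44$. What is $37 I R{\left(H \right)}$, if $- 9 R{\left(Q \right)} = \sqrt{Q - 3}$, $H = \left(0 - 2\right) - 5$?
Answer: $- \frac{1628 i \sqrt{10}}{9} \approx - 572.02 i$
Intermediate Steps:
$H = -7$ ($H = -2 - 5 = -7$)
$R{\left(Q \right)} = - \frac{\sqrt{-3 + Q}}{9}$ ($R{\left(Q \right)} = - \frac{\sqrt{Q - 3}}{9} = - \frac{\sqrt{-3 + Q}}{9}$)
$37 I R{\left(H \right)} = 37 \cdot 44 \left(- \frac{\sqrt{-3 - 7}}{9}\right) = 1628 \left(- \frac{\sqrt{-10}}{9}\right) = 1628 \left(- \frac{i \sqrt{10}}{9}\right) = - \frac{1628 i \sqrt{10}}{9}$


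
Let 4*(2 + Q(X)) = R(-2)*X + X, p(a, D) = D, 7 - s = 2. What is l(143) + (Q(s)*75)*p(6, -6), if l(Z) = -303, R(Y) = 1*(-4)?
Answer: 4569/2 ≈ 2284.5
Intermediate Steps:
R(Y) = -4
s = 5 (s = 7 - 1*2 = 7 - 2 = 5)
Q(X) = -2 - 3*X/4 (Q(X) = -2 + (-4*X + X)/4 = -2 + (-3*X)/4 = -2 - 3*X/4)
l(143) + (Q(s)*75)*p(6, -6) = -303 + ((-2 - ¾*5)*75)*(-6) = -303 + ((-2 - 15/4)*75)*(-6) = -303 - 23/4*75*(-6) = -303 - 1725/4*(-6) = -303 + 5175/2 = 4569/2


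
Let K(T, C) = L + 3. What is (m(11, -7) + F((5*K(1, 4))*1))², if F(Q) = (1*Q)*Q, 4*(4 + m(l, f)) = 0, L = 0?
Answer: 48841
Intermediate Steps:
K(T, C) = 3 (K(T, C) = 0 + 3 = 3)
m(l, f) = -4 (m(l, f) = -4 + (¼)*0 = -4 + 0 = -4)
F(Q) = Q² (F(Q) = Q*Q = Q²)
(m(11, -7) + F((5*K(1, 4))*1))² = (-4 + ((5*3)*1)²)² = (-4 + (15*1)²)² = (-4 + 15²)² = (-4 + 225)² = 221² = 48841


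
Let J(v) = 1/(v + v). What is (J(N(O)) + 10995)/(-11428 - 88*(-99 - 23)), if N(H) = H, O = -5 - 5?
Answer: -219899/13840 ≈ -15.889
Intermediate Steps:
O = -10
J(v) = 1/(2*v)
(J(N(O)) + 10995)/(-11428 - 88*(-99 - 23)) = ((1/2)/(-10) + 10995)/(-11428 - 88*(-99 - 23)) = ((1/2)*(-1/10) + 10995)/(-11428 - 88*(-122)) = (-1/20 + 10995)/(-11428 + 10736) = (219899/20)/(-692) = (219899/20)*(-1/692) = -219899/13840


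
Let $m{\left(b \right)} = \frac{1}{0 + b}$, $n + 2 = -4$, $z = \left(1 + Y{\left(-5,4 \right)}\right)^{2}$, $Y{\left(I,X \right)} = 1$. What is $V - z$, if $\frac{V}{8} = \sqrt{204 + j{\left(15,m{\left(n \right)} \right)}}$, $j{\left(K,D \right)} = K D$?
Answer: $-4 + 4 \sqrt{806} \approx 109.56$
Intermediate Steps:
$z = 4$ ($z = \left(1 + 1\right)^{2} = 2^{2} = 4$)
$n = -6$ ($n = -2 - 4 = -6$)
$m{\left(b \right)} = \frac{1}{b}$
$j{\left(K,D \right)} = D K$
$V = 4 \sqrt{806}$ ($V = 8 \sqrt{204 + \frac{1}{-6} \cdot 15} = 8 \sqrt{204 - \frac{5}{2}} = 8 \sqrt{\frac{403}{2}} = 8 \frac{\sqrt{806}}{2} = 4 \sqrt{806} \approx 113.56$)
$V - z = 4 \sqrt{806} - 4 = -4 + 4 \sqrt{806}$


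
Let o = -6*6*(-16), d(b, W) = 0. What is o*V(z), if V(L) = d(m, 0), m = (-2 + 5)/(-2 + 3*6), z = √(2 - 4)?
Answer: 0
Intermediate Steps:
z = I*√2 (z = √(-2) = I*√2 ≈ 1.4142*I)
m = 3/16 (m = 3/(-2 + 18) = 3/16 ≈ 0.18750)
V(L) = 0
o = 576 (o = -36*(-16) = 576)
o*V(z) = 576*0 = 0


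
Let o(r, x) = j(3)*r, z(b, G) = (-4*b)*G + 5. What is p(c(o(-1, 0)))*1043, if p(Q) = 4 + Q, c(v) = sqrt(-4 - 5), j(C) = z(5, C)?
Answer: 4172 + 3129*I ≈ 4172.0 + 3129.0*I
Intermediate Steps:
z(b, G) = 5 - 4*G*b (z(b, G) = -4*G*b + 5 = 5 - 4*G*b)
j(C) = 5 - 20*C (j(C) = 5 - 4*C*5 = 5 - 20*C)
o(r, x) = -55*r (o(r, x) = (5 - 20*3)*r = (5 - 60)*r = -55*r)
c(v) = 3*I (c(v) = sqrt(-9) = 3*I)
p(c(o(-1, 0)))*1043 = (4 + 3*I)*1043 = 4172 + 3129*I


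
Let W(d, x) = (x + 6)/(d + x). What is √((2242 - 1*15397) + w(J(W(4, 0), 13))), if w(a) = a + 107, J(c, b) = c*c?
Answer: I*√52183/2 ≈ 114.22*I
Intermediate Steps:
W(d, x) = (6 + x)/(d + x)
J(c, b) = c²
w(a) = 107 + a
√((2242 - 1*15397) + w(J(W(4, 0), 13))) = √((2242 - 1*15397) + (107 + ((6 + 0)/(4 + 0))²)) = √((2242 - 15397) + (107 + (6/4)²)) = √(-13155 + (107 + ((¼)*6)²)) = √(-13155 + (107 + (3/2)²)) = √(-13155 + (107 + 9/4)) = √(-13155 + 437/4) = √(-52183/4) = I*√52183/2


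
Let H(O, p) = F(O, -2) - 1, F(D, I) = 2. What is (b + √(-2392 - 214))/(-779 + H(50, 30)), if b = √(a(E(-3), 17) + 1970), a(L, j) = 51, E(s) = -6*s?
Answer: -√2021/778 - I*√2606/778 ≈ -0.057783 - 0.065616*I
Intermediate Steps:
H(O, p) = 1 (H(O, p) = 2 - 1 = 1)
b = √2021 (b = √(51 + 1970) = √2021 ≈ 44.956)
(b + √(-2392 - 214))/(-779 + H(50, 30)) = (√2021 + √(-2392 - 214))/(-779 + 1) = (√2021 + √(-2606))/(-778) = (√2021 + I*√2606)*(-1/778) = -√2021/778 - I*√2606/778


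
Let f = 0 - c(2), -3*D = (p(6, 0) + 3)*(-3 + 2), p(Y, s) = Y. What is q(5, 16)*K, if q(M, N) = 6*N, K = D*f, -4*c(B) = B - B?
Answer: 0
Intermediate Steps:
c(B) = 0 (c(B) = -(B - B)/4 = -1/4*0 = 0)
D = 3 (D = -(6 + 3)*(-3 + 2)/3 = -3*(-1) = -1/3*(-9) = 3)
f = 0 (f = 0 - 1*0 = 0 + 0 = 0)
K = 0 (K = 3*0 = 0)
q(5, 16)*K = (6*16)*0 = 96*0 = 0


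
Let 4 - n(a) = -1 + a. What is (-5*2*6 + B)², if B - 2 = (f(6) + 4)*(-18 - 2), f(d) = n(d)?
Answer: 13924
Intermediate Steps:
n(a) = 5 - a (n(a) = 4 - (-1 + a) = 4 + (1 - a) = 5 - a)
f(d) = 5 - d
B = -58 (B = 2 + ((5 - 1*6) + 4)*(-18 - 2) = 2 + ((5 - 6) + 4)*(-20) = 2 + (-1 + 4)*(-20) = 2 + 3*(-20) = 2 - 60 = -58)
(-5*2*6 + B)² = (-5*2*6 - 58)² = (-10*6 - 58)² = (-60 - 58)² = (-118)² = 13924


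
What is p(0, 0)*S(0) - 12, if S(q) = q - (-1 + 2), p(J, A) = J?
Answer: -12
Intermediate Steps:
S(q) = -1 + q (S(q) = q - 1*1 = q - 1 = -1 + q)
p(0, 0)*S(0) - 12 = 0*(-1 + 0) - 12 = 0*(-1) - 12 = 0 - 12 = -12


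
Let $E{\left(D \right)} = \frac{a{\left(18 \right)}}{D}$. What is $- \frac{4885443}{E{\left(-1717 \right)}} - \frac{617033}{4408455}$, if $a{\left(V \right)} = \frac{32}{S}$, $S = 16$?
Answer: $\frac{36979467899276039}{8816910} \approx 4.1942 \cdot 10^{9}$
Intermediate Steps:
$a{\left(V \right)} = 2$ ($a{\left(V \right)} = \frac{32}{16} = 32 \cdot \frac{1}{16} = 2$)
$E{\left(D \right)} = \frac{2}{D}$
$- \frac{4885443}{E{\left(-1717 \right)}} - \frac{617033}{4408455} = - \frac{4885443}{2 \frac{1}{-1717}} - \frac{617033}{4408455} = - \frac{4885443}{2 \left(- \frac{1}{1717}\right)} - \frac{617033}{4408455} = - \frac{4885443}{- \frac{2}{1717}} - \frac{617033}{4408455} = \left(-4885443\right) \left(- \frac{1717}{2}\right) - \frac{617033}{4408455} = \frac{8388305631}{2} - \frac{617033}{4408455} = \frac{36979467899276039}{8816910}$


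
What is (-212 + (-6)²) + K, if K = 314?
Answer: 138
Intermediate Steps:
(-212 + (-6)²) + K = (-212 + (-6)²) + 314 = (-212 + 36) + 314 = -176 + 314 = 138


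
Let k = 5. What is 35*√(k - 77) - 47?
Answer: -47 + 210*I*√2 ≈ -47.0 + 296.98*I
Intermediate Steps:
35*√(k - 77) - 47 = 35*√(5 - 77) - 47 = 35*√(-72) - 47 = 35*(6*I*√2) - 47 = 210*I*√2 - 47 = -47 + 210*I*√2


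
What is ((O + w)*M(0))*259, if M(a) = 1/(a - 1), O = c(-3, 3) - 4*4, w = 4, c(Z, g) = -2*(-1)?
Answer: 2590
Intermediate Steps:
c(Z, g) = 2
O = -14 (O = 2 - 4*4 = 2 - 16 = -14)
M(a) = 1/(-1 + a)
((O + w)*M(0))*259 = ((-14 + 4)/(-1 + 0))*259 = -10/(-1)*259 = -10*(-1)*259 = 10*259 = 2590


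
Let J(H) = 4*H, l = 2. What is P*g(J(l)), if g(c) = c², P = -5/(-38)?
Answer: 160/19 ≈ 8.4211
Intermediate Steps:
P = 5/38 (P = -5*(-1/38) = 5/38 ≈ 0.13158)
P*g(J(l)) = 5*(4*2)²/38 = (5/38)*8² = (5/38)*64 = 160/19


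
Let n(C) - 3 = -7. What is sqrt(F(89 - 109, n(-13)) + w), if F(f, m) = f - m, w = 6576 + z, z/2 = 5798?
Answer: 2*sqrt(4539) ≈ 134.74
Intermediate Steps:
z = 11596 (z = 2*5798 = 11596)
n(C) = -4 (n(C) = 3 - 7 = -4)
w = 18172 (w = 6576 + 11596 = 18172)
sqrt(F(89 - 109, n(-13)) + w) = sqrt(((89 - 109) - 1*(-4)) + 18172) = sqrt((-20 + 4) + 18172) = sqrt(-16 + 18172) = sqrt(18156) = 2*sqrt(4539)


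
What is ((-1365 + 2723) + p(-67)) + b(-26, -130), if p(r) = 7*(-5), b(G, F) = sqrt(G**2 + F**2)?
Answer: 1323 + 26*sqrt(26) ≈ 1455.6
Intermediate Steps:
b(G, F) = sqrt(F**2 + G**2)
p(r) = -35
((-1365 + 2723) + p(-67)) + b(-26, -130) = ((-1365 + 2723) - 35) + sqrt((-130)**2 + (-26)**2) = (1358 - 35) + sqrt(16900 + 676) = 1323 + sqrt(17576) = 1323 + 26*sqrt(26)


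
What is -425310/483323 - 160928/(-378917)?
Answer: -83376985526/183139301191 ≈ -0.45527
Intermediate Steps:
-425310/483323 - 160928/(-378917) = -425310*1/483323 - 160928*(-1/378917) = -425310/483323 + 160928/378917 = -83376985526/183139301191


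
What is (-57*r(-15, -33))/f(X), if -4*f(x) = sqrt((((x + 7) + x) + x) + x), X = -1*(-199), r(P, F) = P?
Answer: -3420*sqrt(803)/803 ≈ -120.69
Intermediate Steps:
X = 199
f(x) = -sqrt(7 + 4*x)/4 (f(x) = -sqrt((((x + 7) + x) + x) + x)/4 = -sqrt((((7 + x) + x) + x) + x)/4 = -sqrt(((7 + 2*x) + x) + x)/4 = -sqrt((7 + 3*x) + x)/4 = -sqrt(7 + 4*x)/4)
(-57*r(-15, -33))/f(X) = (-57*(-15))/((-sqrt(7 + 4*199)/4)) = 855/((-sqrt(7 + 796)/4)) = 855/((-sqrt(803)/4)) = 855*(-4*sqrt(803)/803) = -3420*sqrt(803)/803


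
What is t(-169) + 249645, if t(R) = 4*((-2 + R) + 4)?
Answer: 248977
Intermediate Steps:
t(R) = 8 + 4*R (t(R) = 4*(2 + R) = 8 + 4*R)
t(-169) + 249645 = (8 + 4*(-169)) + 249645 = (8 - 676) + 249645 = -668 + 249645 = 248977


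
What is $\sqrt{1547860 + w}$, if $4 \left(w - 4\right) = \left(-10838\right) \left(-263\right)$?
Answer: $\frac{15 \sqrt{40186}}{2} \approx 1503.5$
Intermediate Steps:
$w = \frac{1425205}{2}$ ($w = 4 + \frac{\left(-10838\right) \left(-263\right)}{4} = 4 + \frac{1}{4} \cdot 2850394 = 4 + \frac{1425197}{2} = \frac{1425205}{2} \approx 7.126 \cdot 10^{5}$)
$\sqrt{1547860 + w} = \sqrt{1547860 + \frac{1425205}{2}} = \sqrt{\frac{4520925}{2}} = \frac{15 \sqrt{40186}}{2}$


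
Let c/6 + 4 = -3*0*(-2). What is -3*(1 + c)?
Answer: 69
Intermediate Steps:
c = -24 (c = -24 + 6*(-3*0*(-2)) = -24 + 6*(0*(-2)) = -24 + 6*0 = -24 + 0 = -24)
-3*(1 + c) = -3*(1 - 24) = -3*(-23) = 69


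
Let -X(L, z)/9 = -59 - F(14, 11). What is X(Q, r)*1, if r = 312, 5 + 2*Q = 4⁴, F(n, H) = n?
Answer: 657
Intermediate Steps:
Q = 251/2 (Q = -5/2 + (½)*4⁴ = -5/2 + (½)*256 = -5/2 + 128 = 251/2 ≈ 125.50)
X(L, z) = 657 (X(L, z) = -9*(-59 - 1*14) = -9*(-59 - 14) = -9*(-73) = 657)
X(Q, r)*1 = 657*1 = 657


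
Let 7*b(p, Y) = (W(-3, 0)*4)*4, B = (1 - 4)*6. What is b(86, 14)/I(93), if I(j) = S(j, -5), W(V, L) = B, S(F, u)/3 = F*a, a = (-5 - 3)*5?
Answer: 4/1085 ≈ 0.0036866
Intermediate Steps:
a = -40 (a = -8*5 = -40)
S(F, u) = -120*F (S(F, u) = 3*(F*(-40)) = 3*(-40*F) = -120*F)
B = -18 (B = -3*6 = -18)
W(V, L) = -18
I(j) = -120*j
b(p, Y) = -288/7 (b(p, Y) = (-18*4*4)/7 = (-72*4)/7 = (1/7)*(-288) = -288/7)
b(86, 14)/I(93) = -288/(7*((-120*93))) = -288/7/(-11160) = -288/7*(-1/11160) = 4/1085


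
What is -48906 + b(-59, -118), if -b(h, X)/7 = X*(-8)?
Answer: -55514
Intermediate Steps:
b(h, X) = 56*X (b(h, X) = -7*X*(-8) = -(-56)*X = 56*X)
-48906 + b(-59, -118) = -48906 + 56*(-118) = -48906 - 6608 = -55514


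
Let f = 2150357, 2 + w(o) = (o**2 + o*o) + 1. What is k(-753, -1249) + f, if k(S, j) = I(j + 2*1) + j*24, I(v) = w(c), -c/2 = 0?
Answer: 2120380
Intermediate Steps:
c = 0 (c = -2*0 = 0)
w(o) = -1 + 2*o**2 (w(o) = -2 + ((o**2 + o*o) + 1) = -2 + ((o**2 + o**2) + 1) = -2 + (2*o**2 + 1) = -2 + (1 + 2*o**2) = -1 + 2*o**2)
I(v) = -1 (I(v) = -1 + 2*0**2 = -1 + 2*0 = -1 + 0 = -1)
k(S, j) = -1 + 24*j (k(S, j) = -1 + j*24 = -1 + 24*j)
k(-753, -1249) + f = (-1 + 24*(-1249)) + 2150357 = (-1 - 29976) + 2150357 = -29977 + 2150357 = 2120380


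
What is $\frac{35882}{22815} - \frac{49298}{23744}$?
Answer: $- \frac{136375831}{270859680} \approx -0.50349$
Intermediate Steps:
$\frac{35882}{22815} - \frac{49298}{23744} = 35882 \cdot \frac{1}{22815} - \frac{24649}{11872} = \frac{35882}{22815} - \frac{24649}{11872} = - \frac{136375831}{270859680}$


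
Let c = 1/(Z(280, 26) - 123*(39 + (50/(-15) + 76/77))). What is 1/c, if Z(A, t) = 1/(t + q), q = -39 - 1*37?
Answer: -17357427/3850 ≈ -4508.4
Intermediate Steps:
q = -76 (q = -39 - 37 = -76)
Z(A, t) = 1/(-76 + t) (Z(A, t) = 1/(t - 76) = 1/(-76 + t))
c = -3850/17357427 (c = 1/(1/(-76 + 26) - 123*(39 + (50/(-15) + 76/77))) = 1/(1/(-50) - 123*(39 + (50*(-1/15) + 76*(1/77)))) = 1/(-1/50 - 123*(39 + (-10/3 + 76/77))) = 1/(-1/50 - 123*(39 - 542/231)) = 1/(-1/50 - 123*8467/231) = 1/(-1/50 - 347147/77) = 1/(-17357427/3850) = -3850/17357427 ≈ -0.00022181)
1/c = 1/(-3850/17357427) = -17357427/3850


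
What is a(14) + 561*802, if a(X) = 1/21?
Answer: 9448363/21 ≈ 4.4992e+5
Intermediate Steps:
a(X) = 1/21
a(14) + 561*802 = 1/21 + 561*802 = 1/21 + 449922 = 9448363/21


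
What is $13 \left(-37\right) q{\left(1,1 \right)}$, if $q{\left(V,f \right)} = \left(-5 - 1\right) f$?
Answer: $2886$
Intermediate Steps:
$q{\left(V,f \right)} = - 6 f$
$13 \left(-37\right) q{\left(1,1 \right)} = 13 \left(-37\right) \left(\left(-6\right) 1\right) = \left(-481\right) \left(-6\right) = 2886$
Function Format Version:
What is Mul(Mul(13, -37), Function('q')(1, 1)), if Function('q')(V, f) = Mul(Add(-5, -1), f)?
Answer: 2886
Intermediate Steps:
Function('q')(V, f) = Mul(-6, f)
Mul(Mul(13, -37), Function('q')(1, 1)) = Mul(Mul(13, -37), Mul(-6, 1)) = Mul(-481, -6) = 2886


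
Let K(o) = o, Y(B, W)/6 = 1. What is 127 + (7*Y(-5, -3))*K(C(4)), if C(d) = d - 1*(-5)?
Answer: 505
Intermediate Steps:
C(d) = 5 + d (C(d) = d + 5 = 5 + d)
Y(B, W) = 6 (Y(B, W) = 6*1 = 6)
127 + (7*Y(-5, -3))*K(C(4)) = 127 + (7*6)*(5 + 4) = 127 + 42*9 = 127 + 378 = 505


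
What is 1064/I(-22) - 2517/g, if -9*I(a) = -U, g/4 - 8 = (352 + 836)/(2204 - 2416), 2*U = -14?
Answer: -828345/508 ≈ -1630.6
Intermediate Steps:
U = -7 (U = (½)*(-14) = -7)
g = 508/53 (g = 32 + 4*((352 + 836)/(2204 - 2416)) = 32 + 4*(1188/(-212)) = 32 + 4*(1188*(-1/212)) = 32 + 4*(-297/53) = 32 - 1188/53 = 508/53 ≈ 9.5849)
I(a) = -7/9 (I(a) = -(-1)*(-7)/9 = -⅑*7 = -7/9)
1064/I(-22) - 2517/g = 1064/(-7/9) - 2517/508/53 = 1064*(-9/7) - 2517*53/508 = -1368 - 133401/508 = -828345/508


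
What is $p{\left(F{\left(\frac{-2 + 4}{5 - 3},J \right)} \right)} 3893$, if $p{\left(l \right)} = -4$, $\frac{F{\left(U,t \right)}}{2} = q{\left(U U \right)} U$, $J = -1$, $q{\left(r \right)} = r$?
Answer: $-15572$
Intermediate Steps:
$F{\left(U,t \right)} = 2 U^{3}$ ($F{\left(U,t \right)} = 2 U U U = 2 U^{2} U = 2 U^{3}$)
$p{\left(F{\left(\frac{-2 + 4}{5 - 3},J \right)} \right)} 3893 = \left(-4\right) 3893 = -15572$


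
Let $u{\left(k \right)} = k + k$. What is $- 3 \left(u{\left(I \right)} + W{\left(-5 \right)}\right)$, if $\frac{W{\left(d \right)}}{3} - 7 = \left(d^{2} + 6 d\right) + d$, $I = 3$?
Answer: $9$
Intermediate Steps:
$u{\left(k \right)} = 2 k$
$W{\left(d \right)} = 21 + 3 d^{2} + 21 d$ ($W{\left(d \right)} = 21 + 3 \left(\left(d^{2} + 6 d\right) + d\right) = 21 + 3 \left(d^{2} + 7 d\right) = 21 + \left(3 d^{2} + 21 d\right) = 21 + 3 d^{2} + 21 d$)
$- 3 \left(u{\left(I \right)} + W{\left(-5 \right)}\right) = - 3 \left(2 \cdot 3 + \left(21 + 3 \left(-5\right)^{2} + 21 \left(-5\right)\right)\right) = - 3 \left(6 + \left(21 + 3 \cdot 25 - 105\right)\right) = - 3 \left(6 + \left(21 + 75 - 105\right)\right) = - 3 \left(6 - 9\right) = \left(-3\right) \left(-3\right) = 9$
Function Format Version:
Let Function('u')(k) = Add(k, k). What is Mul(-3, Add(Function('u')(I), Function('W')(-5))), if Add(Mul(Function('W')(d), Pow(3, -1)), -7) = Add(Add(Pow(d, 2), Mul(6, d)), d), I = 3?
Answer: 9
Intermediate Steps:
Function('u')(k) = Mul(2, k)
Function('W')(d) = Add(21, Mul(3, Pow(d, 2)), Mul(21, d)) (Function('W')(d) = Add(21, Mul(3, Add(Add(Pow(d, 2), Mul(6, d)), d))) = Add(21, Mul(3, Add(Pow(d, 2), Mul(7, d)))) = Add(21, Add(Mul(3, Pow(d, 2)), Mul(21, d))) = Add(21, Mul(3, Pow(d, 2)), Mul(21, d)))
Mul(-3, Add(Function('u')(I), Function('W')(-5))) = Mul(-3, Add(Mul(2, 3), Add(21, Mul(3, Pow(-5, 2)), Mul(21, -5)))) = Mul(-3, Add(6, Add(21, Mul(3, 25), -105))) = Mul(-3, Add(6, Add(21, 75, -105))) = Mul(-3, Add(6, -9)) = Mul(-3, -3) = 9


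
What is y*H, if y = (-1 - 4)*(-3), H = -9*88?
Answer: -11880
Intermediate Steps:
H = -792
y = 15 (y = -5*(-3) = 15)
y*H = 15*(-792) = -11880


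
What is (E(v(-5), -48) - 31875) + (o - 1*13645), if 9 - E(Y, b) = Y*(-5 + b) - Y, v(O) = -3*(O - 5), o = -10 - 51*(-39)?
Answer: -41912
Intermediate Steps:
o = 1979 (o = -10 + 1989 = 1979)
v(O) = 15 - 3*O (v(O) = -3*(-5 + O) = 15 - 3*O)
E(Y, b) = 9 + Y - Y*(-5 + b) (E(Y, b) = 9 - (Y*(-5 + b) - Y) = 9 - (-Y + Y*(-5 + b)) = 9 + (Y - Y*(-5 + b)) = 9 + Y - Y*(-5 + b))
(E(v(-5), -48) - 31875) + (o - 1*13645) = ((9 + 6*(15 - 3*(-5)) - 1*(15 - 3*(-5))*(-48)) - 31875) + (1979 - 1*13645) = ((9 + 6*(15 + 15) - 1*(15 + 15)*(-48)) - 31875) + (1979 - 13645) = ((9 + 6*30 - 1*30*(-48)) - 31875) - 11666 = ((9 + 180 + 1440) - 31875) - 11666 = (1629 - 31875) - 11666 = -30246 - 11666 = -41912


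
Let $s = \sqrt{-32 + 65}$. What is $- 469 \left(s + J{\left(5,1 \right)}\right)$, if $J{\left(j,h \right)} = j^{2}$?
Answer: $-11725 - 469 \sqrt{33} \approx -14419.0$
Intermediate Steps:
$s = \sqrt{33} \approx 5.7446$
$- 469 \left(s + J{\left(5,1 \right)}\right) = - 469 \left(\sqrt{33} + 5^{2}\right) = - 469 \left(\sqrt{33} + 25\right) = - 469 \left(25 + \sqrt{33}\right) = -11725 - 469 \sqrt{33}$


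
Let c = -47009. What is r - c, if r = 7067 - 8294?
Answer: 45782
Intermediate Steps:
r = -1227
r - c = -1227 - 1*(-47009) = -1227 + 47009 = 45782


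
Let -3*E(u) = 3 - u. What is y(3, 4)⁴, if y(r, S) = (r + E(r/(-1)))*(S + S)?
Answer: 4096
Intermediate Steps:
E(u) = -1 + u/3 (E(u) = -(3 - u)/3 = -1 + u/3)
y(r, S) = 2*S*(-1 + 2*r/3) (y(r, S) = (r + (-1 + (r/(-1))/3))*(S + S) = (r + (-1 + (r*(-1))/3))*(2*S) = (r + (-1 + (-r)/3))*(2*S) = (r + (-1 - r/3))*(2*S) = (-1 + 2*r/3)*(2*S) = 2*S*(-1 + 2*r/3))
y(3, 4)⁴ = ((⅔)*4*(-3 + 2*3))⁴ = ((⅔)*4*(-3 + 6))⁴ = ((⅔)*4*3)⁴ = 8⁴ = 4096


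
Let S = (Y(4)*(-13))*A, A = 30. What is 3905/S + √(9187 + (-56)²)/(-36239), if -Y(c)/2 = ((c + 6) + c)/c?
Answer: 781/546 - √12323/36239 ≈ 1.4273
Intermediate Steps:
Y(c) = -2*(6 + 2*c)/c (Y(c) = -2*((c + 6) + c)/c = -2*((6 + c) + c)/c = -2*(6 + 2*c)/c)
S = 2730 (S = ((-4 - 12/4)*(-13))*30 = ((-4 - 12*¼)*(-13))*30 = ((-4 - 3)*(-13))*30 = -7*(-13)*30 = 91*30 = 2730)
3905/S + √(9187 + (-56)²)/(-36239) = 3905/2730 + √(9187 + (-56)²)/(-36239) = 3905*(1/2730) + √(9187 + 3136)*(-1/36239) = 781/546 + √12323*(-1/36239) = 781/546 - √12323/36239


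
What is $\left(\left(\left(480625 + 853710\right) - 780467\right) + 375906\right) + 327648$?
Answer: $1257422$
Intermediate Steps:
$\left(\left(\left(480625 + 853710\right) - 780467\right) + 375906\right) + 327648 = \left(\left(1334335 - 780467\right) + 375906\right) + 327648 = \left(553868 + 375906\right) + 327648 = 929774 + 327648 = 1257422$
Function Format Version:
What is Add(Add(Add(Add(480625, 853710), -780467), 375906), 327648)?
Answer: 1257422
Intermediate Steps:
Add(Add(Add(Add(480625, 853710), -780467), 375906), 327648) = Add(Add(Add(1334335, -780467), 375906), 327648) = Add(Add(553868, 375906), 327648) = Add(929774, 327648) = 1257422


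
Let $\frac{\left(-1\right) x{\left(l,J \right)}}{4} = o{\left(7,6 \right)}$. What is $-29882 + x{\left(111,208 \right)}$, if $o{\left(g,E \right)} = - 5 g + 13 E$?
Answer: $-30054$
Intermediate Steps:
$x{\left(l,J \right)} = -172$ ($x{\left(l,J \right)} = - 4 \left(\left(-5\right) 7 + 13 \cdot 6\right) = - 4 \left(-35 + 78\right) = \left(-4\right) 43 = -172$)
$-29882 + x{\left(111,208 \right)} = -29882 - 172 = -30054$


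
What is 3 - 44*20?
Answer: -877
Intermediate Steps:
3 - 44*20 = 3 - 880 = -877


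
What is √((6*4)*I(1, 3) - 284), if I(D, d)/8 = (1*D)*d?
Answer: 2*√73 ≈ 17.088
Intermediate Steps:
I(D, d) = 8*D*d (I(D, d) = 8*((1*D)*d) = 8*(D*d) = 8*D*d)
√((6*4)*I(1, 3) - 284) = √((6*4)*(8*1*3) - 284) = √(24*24 - 284) = √(576 - 284) = √292 = 2*√73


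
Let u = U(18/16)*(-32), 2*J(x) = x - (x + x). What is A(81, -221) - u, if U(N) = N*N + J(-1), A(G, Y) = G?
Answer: 275/2 ≈ 137.50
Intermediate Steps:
J(x) = -x/2 (J(x) = (x - (x + x))/2 = (x - 2*x)/2 = (-x)/2 = -x/2)
U(N) = ½ + N² (U(N) = N*N - ½*(-1) = N² + ½ = ½ + N²)
u = -113/2 (u = (½ + (18/16)²)*(-32) = (½ + (18*(1/16))²)*(-32) = (½ + (9/8)²)*(-32) = (½ + 81/64)*(-32) = (113/64)*(-32) = -113/2 ≈ -56.500)
A(81, -221) - u = 81 - 1*(-113/2) = 81 + 113/2 = 275/2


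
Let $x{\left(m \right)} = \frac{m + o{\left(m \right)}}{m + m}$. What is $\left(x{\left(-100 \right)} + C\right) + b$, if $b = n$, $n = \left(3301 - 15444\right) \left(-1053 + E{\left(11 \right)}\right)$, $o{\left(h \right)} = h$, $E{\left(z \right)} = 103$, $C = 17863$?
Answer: $11553714$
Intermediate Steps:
$x{\left(m \right)} = 1$ ($x{\left(m \right)} = \frac{m + m}{m + m} = \frac{2 m}{2 m} = 2 m \frac{1}{2 m} = 1$)
$n = 11535850$ ($n = \left(3301 - 15444\right) \left(-1053 + 103\right) = \left(-12143\right) \left(-950\right) = 11535850$)
$b = 11535850$
$\left(x{\left(-100 \right)} + C\right) + b = \left(1 + 17863\right) + 11535850 = 17864 + 11535850 = 11553714$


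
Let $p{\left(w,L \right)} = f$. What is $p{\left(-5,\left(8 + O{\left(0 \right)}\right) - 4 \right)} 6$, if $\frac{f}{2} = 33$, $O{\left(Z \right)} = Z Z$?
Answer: $396$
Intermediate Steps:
$O{\left(Z \right)} = Z^{2}$
$f = 66$ ($f = 2 \cdot 33 = 66$)
$p{\left(w,L \right)} = 66$
$p{\left(-5,\left(8 + O{\left(0 \right)}\right) - 4 \right)} 6 = 66 \cdot 6 = 396$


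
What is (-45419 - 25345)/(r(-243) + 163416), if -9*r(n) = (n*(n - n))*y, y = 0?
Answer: -5897/13618 ≈ -0.43303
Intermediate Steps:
r(n) = 0 (r(n) = -n*(n - n)*0/9 = -n*0*0/9 = -0*0 = -⅑*0 = 0)
(-45419 - 25345)/(r(-243) + 163416) = (-45419 - 25345)/(0 + 163416) = -70764/163416 = -70764*1/163416 = -5897/13618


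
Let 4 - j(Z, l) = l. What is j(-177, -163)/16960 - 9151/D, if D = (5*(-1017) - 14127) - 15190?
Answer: 80473047/291728960 ≈ 0.27585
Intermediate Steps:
j(Z, l) = 4 - l
D = -34402 (D = (-5085 - 14127) - 15190 = -19212 - 15190 = -34402)
j(-177, -163)/16960 - 9151/D = (4 - 1*(-163))/16960 - 9151/(-34402) = (4 + 163)*(1/16960) - 9151*(-1/34402) = 167*(1/16960) + 9151/34402 = 167/16960 + 9151/34402 = 80473047/291728960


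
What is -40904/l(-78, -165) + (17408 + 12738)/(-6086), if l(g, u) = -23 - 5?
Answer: 31012207/21301 ≈ 1455.9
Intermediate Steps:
l(g, u) = -28
-40904/l(-78, -165) + (17408 + 12738)/(-6086) = -40904/(-28) + (17408 + 12738)/(-6086) = -40904*(-1/28) + 30146*(-1/6086) = 10226/7 - 15073/3043 = 31012207/21301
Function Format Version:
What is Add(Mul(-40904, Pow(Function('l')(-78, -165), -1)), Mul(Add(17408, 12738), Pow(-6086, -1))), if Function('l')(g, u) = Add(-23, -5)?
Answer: Rational(31012207, 21301) ≈ 1455.9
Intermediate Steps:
Function('l')(g, u) = -28
Add(Mul(-40904, Pow(Function('l')(-78, -165), -1)), Mul(Add(17408, 12738), Pow(-6086, -1))) = Add(Mul(-40904, Pow(-28, -1)), Mul(Add(17408, 12738), Pow(-6086, -1))) = Add(Mul(-40904, Rational(-1, 28)), Mul(30146, Rational(-1, 6086))) = Add(Rational(10226, 7), Rational(-15073, 3043)) = Rational(31012207, 21301)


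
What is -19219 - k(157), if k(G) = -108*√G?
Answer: -19219 + 108*√157 ≈ -17866.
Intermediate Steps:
-19219 - k(157) = -19219 - (-108)*√157 = -19219 + 108*√157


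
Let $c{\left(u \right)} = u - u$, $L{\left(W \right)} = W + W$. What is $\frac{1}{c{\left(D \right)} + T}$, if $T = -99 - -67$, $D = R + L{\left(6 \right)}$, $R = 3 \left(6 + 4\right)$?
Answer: $- \frac{1}{32} \approx -0.03125$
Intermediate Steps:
$L{\left(W \right)} = 2 W$
$R = 30$ ($R = 3 \cdot 10 = 30$)
$D = 42$ ($D = 30 + 2 \cdot 6 = 30 + 12 = 42$)
$T = -32$ ($T = -99 + 67 = -32$)
$c{\left(u \right)} = 0$
$\frac{1}{c{\left(D \right)} + T} = \frac{1}{0 - 32} = \frac{1}{-32} = - \frac{1}{32}$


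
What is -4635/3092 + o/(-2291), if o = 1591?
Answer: -15538157/7083772 ≈ -2.1935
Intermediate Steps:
-4635/3092 + o/(-2291) = -4635/3092 + 1591/(-2291) = -4635*1/3092 + 1591*(-1/2291) = -4635/3092 - 1591/2291 = -15538157/7083772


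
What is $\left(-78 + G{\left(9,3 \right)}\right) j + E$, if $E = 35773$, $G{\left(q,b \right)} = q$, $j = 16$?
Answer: $34669$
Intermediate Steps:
$\left(-78 + G{\left(9,3 \right)}\right) j + E = \left(-78 + 9\right) 16 + 35773 = \left(-69\right) 16 + 35773 = -1104 + 35773 = 34669$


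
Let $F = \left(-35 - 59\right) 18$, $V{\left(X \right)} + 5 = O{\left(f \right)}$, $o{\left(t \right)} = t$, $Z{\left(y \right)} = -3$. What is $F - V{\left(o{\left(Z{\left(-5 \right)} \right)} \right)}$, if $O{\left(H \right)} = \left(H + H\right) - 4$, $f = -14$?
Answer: $-1655$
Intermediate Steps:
$O{\left(H \right)} = -4 + 2 H$ ($O{\left(H \right)} = 2 H - 4 = -4 + 2 H$)
$V{\left(X \right)} = -37$ ($V{\left(X \right)} = -5 + \left(-4 + 2 \left(-14\right)\right) = -5 - 32 = -37$)
$F = -1692$ ($F = \left(-94\right) 18 = -1692$)
$F - V{\left(o{\left(Z{\left(-5 \right)} \right)} \right)} = -1692 - -37 = -1692 + 37 = -1655$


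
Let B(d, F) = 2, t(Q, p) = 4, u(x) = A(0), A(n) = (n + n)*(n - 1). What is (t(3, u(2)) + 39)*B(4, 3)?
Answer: 86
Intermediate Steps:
A(n) = 2*n*(-1 + n) (A(n) = (2*n)*(-1 + n) = 2*n*(-1 + n))
u(x) = 0 (u(x) = 2*0*(-1 + 0) = 2*0*(-1) = 0)
(t(3, u(2)) + 39)*B(4, 3) = (4 + 39)*2 = 43*2 = 86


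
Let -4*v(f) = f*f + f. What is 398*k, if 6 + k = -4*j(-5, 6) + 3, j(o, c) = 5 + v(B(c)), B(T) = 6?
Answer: 7562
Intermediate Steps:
v(f) = -f/4 - f²/4 (v(f) = -(f*f + f)/4 = -(f² + f)/4 = -(f + f²)/4 = -f/4 - f²/4)
j(o, c) = -11/2 (j(o, c) = 5 - ¼*6*(1 + 6) = 5 - ¼*6*7 = 5 - 21/2 = -11/2)
k = 19 (k = -6 + (-4*(-11/2) + 3) = -6 + (22 + 3) = -6 + 25 = 19)
398*k = 398*19 = 7562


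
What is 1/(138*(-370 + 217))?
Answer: -1/21114 ≈ -4.7362e-5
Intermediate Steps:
1/(138*(-370 + 217)) = 1/(138*(-153)) = 1/(-21114) = -1/21114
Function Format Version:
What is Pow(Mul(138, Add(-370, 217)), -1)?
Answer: Rational(-1, 21114) ≈ -4.7362e-5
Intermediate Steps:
Pow(Mul(138, Add(-370, 217)), -1) = Pow(Mul(138, -153), -1) = Pow(-21114, -1) = Rational(-1, 21114)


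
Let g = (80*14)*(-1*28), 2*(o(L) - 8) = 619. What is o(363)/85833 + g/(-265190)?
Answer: 555184141/4552410654 ≈ 0.12195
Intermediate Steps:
o(L) = 635/2 (o(L) = 8 + (½)*619 = 8 + 619/2 = 635/2)
g = -31360 (g = 1120*(-28) = -31360)
o(363)/85833 + g/(-265190) = (635/2)/85833 - 31360/(-265190) = (635/2)*(1/85833) - 31360*(-1/265190) = 635/171666 + 3136/26519 = 555184141/4552410654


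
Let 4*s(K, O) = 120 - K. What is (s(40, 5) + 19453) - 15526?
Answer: 3947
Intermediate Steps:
s(K, O) = 30 - K/4 (s(K, O) = (120 - K)/4 = 30 - K/4)
(s(40, 5) + 19453) - 15526 = ((30 - 1/4*40) + 19453) - 15526 = ((30 - 10) + 19453) - 15526 = (20 + 19453) - 15526 = 19473 - 15526 = 3947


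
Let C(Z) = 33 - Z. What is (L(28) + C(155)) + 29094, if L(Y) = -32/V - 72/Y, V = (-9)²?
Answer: 16425442/567 ≈ 28969.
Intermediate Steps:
V = 81
L(Y) = -32/81 - 72/Y
(L(28) + C(155)) + 29094 = ((-32/81 - 72/28) + (33 - 1*155)) + 29094 = ((-32/81 - 72*1/28) + (33 - 155)) + 29094 = ((-32/81 - 18/7) - 122) + 29094 = (-1682/567 - 122) + 29094 = -70856/567 + 29094 = 16425442/567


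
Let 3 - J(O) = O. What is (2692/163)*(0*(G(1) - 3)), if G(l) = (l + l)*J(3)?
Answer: 0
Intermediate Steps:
J(O) = 3 - O
G(l) = 0 (G(l) = (l + l)*(3 - 1*3) = (2*l)*(3 - 3) = (2*l)*0 = 0)
(2692/163)*(0*(G(1) - 3)) = (2692/163)*(0*(0 - 3)) = (2692*(1/163))*(0*(-3)) = (2692/163)*0 = 0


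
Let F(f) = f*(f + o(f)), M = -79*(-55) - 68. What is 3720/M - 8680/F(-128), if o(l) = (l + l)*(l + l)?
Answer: 556817815/639428608 ≈ 0.87081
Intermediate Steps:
o(l) = 4*l**2 (o(l) = (2*l)*(2*l) = 4*l**2)
M = 4277 (M = 4345 - 68 = 4277)
F(f) = f*(f + 4*f**2)
3720/M - 8680/F(-128) = 3720/4277 - 8680*1/(16384*(1 + 4*(-128))) = 3720*(1/4277) - 8680*1/(16384*(1 - 512)) = 3720/4277 - 8680/(16384*(-511)) = 3720/4277 - 8680/(-8372224) = 3720/4277 - 8680*(-1/8372224) = 3720/4277 + 155/149504 = 556817815/639428608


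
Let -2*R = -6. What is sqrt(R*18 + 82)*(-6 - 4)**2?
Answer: 200*sqrt(34) ≈ 1166.2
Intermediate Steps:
R = 3 (R = -1/2*(-6) = 3)
sqrt(R*18 + 82)*(-6 - 4)**2 = sqrt(3*18 + 82)*(-6 - 4)**2 = sqrt(54 + 82)*(-10)**2 = sqrt(136)*100 = (2*sqrt(34))*100 = 200*sqrt(34)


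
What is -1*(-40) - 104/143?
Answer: 432/11 ≈ 39.273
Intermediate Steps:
-1*(-40) - 104/143 = 40 - 104*1/143 = 40 - 8/11 = 432/11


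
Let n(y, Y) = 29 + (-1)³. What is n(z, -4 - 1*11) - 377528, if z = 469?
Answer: -377500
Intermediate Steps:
n(y, Y) = 28 (n(y, Y) = 29 - 1 = 28)
n(z, -4 - 1*11) - 377528 = 28 - 377528 = -377500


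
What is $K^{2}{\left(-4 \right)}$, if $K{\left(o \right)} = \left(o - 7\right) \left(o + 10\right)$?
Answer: $4356$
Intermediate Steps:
$K{\left(o \right)} = \left(-7 + o\right) \left(10 + o\right)$
$K^{2}{\left(-4 \right)} = \left(-70 + \left(-4\right)^{2} + 3 \left(-4\right)\right)^{2} = \left(-70 + 16 - 12\right)^{2} = \left(-66\right)^{2} = 4356$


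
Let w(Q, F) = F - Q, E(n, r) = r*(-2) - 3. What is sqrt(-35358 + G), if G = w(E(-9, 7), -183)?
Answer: 2*I*sqrt(8881) ≈ 188.48*I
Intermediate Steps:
E(n, r) = -3 - 2*r (E(n, r) = -2*r - 3 = -3 - 2*r)
G = -166 (G = -183 - (-3 - 2*7) = -183 - (-3 - 14) = -183 - 1*(-17) = -183 + 17 = -166)
sqrt(-35358 + G) = sqrt(-35358 - 166) = sqrt(-35524) = 2*I*sqrt(8881)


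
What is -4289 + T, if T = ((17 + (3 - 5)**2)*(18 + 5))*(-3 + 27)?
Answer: 7303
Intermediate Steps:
T = 11592 (T = ((17 + (-2)**2)*23)*24 = ((17 + 4)*23)*24 = (21*23)*24 = 483*24 = 11592)
-4289 + T = -4289 + 11592 = 7303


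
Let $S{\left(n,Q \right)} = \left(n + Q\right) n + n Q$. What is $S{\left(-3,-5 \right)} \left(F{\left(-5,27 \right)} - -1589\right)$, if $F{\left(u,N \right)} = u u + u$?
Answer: $62751$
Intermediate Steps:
$F{\left(u,N \right)} = u + u^{2}$ ($F{\left(u,N \right)} = u^{2} + u = u + u^{2}$)
$S{\left(n,Q \right)} = Q n + n \left(Q + n\right)$ ($S{\left(n,Q \right)} = \left(Q + n\right) n + Q n = n \left(Q + n\right) + Q n = Q n + n \left(Q + n\right)$)
$S{\left(-3,-5 \right)} \left(F{\left(-5,27 \right)} - -1589\right) = - 3 \left(-3 + 2 \left(-5\right)\right) \left(- 5 \left(1 - 5\right) - -1589\right) = - 3 \left(-3 - 10\right) \left(\left(-5\right) \left(-4\right) + 1589\right) = \left(-3\right) \left(-13\right) \left(20 + 1589\right) = 39 \cdot 1609 = 62751$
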